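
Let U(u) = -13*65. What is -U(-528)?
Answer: 845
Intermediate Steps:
U(u) = -845
-U(-528) = -1*(-845) = 845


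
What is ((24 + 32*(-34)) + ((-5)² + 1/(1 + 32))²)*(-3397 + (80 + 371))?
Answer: 467844440/363 ≈ 1.2888e+6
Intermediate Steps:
((24 + 32*(-34)) + ((-5)² + 1/(1 + 32))²)*(-3397 + (80 + 371)) = ((24 - 1088) + (25 + 1/33)²)*(-3397 + 451) = (-1064 + (25 + 1/33)²)*(-2946) = (-1064 + (826/33)²)*(-2946) = (-1064 + 682276/1089)*(-2946) = -476420/1089*(-2946) = 467844440/363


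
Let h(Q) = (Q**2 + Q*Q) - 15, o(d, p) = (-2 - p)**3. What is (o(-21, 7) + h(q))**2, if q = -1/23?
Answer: 154900493476/279841 ≈ 5.5353e+5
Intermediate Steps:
q = -1/23 (q = -1*1/23 = -1/23 ≈ -0.043478)
h(Q) = -15 + 2*Q**2 (h(Q) = (Q**2 + Q**2) - 15 = 2*Q**2 - 15 = -15 + 2*Q**2)
(o(-21, 7) + h(q))**2 = (-(2 + 7)**3 + (-15 + 2*(-1/23)**2))**2 = (-1*9**3 + (-15 + 2*(1/529)))**2 = (-1*729 + (-15 + 2/529))**2 = (-729 - 7933/529)**2 = (-393574/529)**2 = 154900493476/279841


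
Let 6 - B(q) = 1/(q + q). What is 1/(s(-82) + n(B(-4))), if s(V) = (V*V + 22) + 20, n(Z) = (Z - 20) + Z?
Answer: 4/27033 ≈ 0.00014797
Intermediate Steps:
B(q) = 6 - 1/(2*q) (B(q) = 6 - 1/(q + q) = 6 - 1/(2*q))
n(Z) = -20 + 2*Z (n(Z) = (-20 + Z) + Z = -20 + 2*Z)
s(V) = 42 + V² (s(V) = (V² + 22) + 20 = (22 + V²) + 20 = 42 + V²)
1/(s(-82) + n(B(-4))) = 1/((42 + (-82)²) + (-20 + 2*(6 - ½/(-4)))) = 1/((42 + 6724) + (-20 + 2*(6 - ½*(-¼)))) = 1/(6766 + (-20 + 2*(6 + ⅛))) = 1/(6766 + (-20 + 2*(49/8))) = 1/(6766 + (-20 + 49/4)) = 1/(6766 - 31/4) = 1/(27033/4) = 4/27033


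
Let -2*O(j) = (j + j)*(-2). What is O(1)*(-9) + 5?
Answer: -13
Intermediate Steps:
O(j) = 2*j (O(j) = -(j + j)*(-2)/2 = -2*j*(-2)/2 = -(-2)*j = 2*j)
O(1)*(-9) + 5 = (2*1)*(-9) + 5 = 2*(-9) + 5 = -18 + 5 = -13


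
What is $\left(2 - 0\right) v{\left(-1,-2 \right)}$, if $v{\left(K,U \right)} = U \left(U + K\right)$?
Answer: $12$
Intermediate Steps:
$v{\left(K,U \right)} = U \left(K + U\right)$
$\left(2 - 0\right) v{\left(-1,-2 \right)} = \left(2 - 0\right) \left(- 2 \left(-1 - 2\right)\right) = \left(2 + 0\right) \left(\left(-2\right) \left(-3\right)\right) = 2 \cdot 6 = 12$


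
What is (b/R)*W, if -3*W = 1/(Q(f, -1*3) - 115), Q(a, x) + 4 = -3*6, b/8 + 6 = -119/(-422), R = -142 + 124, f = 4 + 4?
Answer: 4826/780489 ≈ 0.0061833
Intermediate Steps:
f = 8
R = -18
b = -9652/211 (b = -48 + 8*(-119/(-422)) = -48 + 8*(-119*(-1/422)) = -48 + 8*(119/422) = -48 + 476/211 = -9652/211 ≈ -45.744)
Q(a, x) = -22 (Q(a, x) = -4 - 3*6 = -4 - 18 = -22)
W = 1/411 (W = -1/(3*(-22 - 115)) = -1/3/(-137) = -1/3*(-1/137) = 1/411 ≈ 0.0024331)
(b/R)*W = -9652/211/(-18)*(1/411) = -9652/211*(-1/18)*(1/411) = (4826/1899)*(1/411) = 4826/780489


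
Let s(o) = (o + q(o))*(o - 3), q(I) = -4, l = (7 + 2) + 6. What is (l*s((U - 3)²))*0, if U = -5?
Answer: 0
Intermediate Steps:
l = 15 (l = 9 + 6 = 15)
s(o) = (-4 + o)*(-3 + o) (s(o) = (o - 4)*(o - 3) = (-4 + o)*(-3 + o))
(l*s((U - 3)²))*0 = (15*(12 + ((-5 - 3)²)² - 7*(-5 - 3)²))*0 = (15*(12 + ((-8)²)² - 7*(-8)²))*0 = (15*(12 + 64² - 7*64))*0 = (15*(12 + 4096 - 448))*0 = (15*3660)*0 = 54900*0 = 0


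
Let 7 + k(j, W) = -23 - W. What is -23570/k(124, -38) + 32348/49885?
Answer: -587765333/199540 ≈ -2945.6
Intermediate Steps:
k(j, W) = -30 - W (k(j, W) = -7 + (-23 - W) = -30 - W)
-23570/k(124, -38) + 32348/49885 = -23570/(-30 - 1*(-38)) + 32348/49885 = -23570/(-30 + 38) + 32348*(1/49885) = -23570/8 + 32348/49885 = -23570*⅛ + 32348/49885 = -11785/4 + 32348/49885 = -587765333/199540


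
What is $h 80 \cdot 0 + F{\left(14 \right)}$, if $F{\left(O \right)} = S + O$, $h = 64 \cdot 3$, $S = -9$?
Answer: $5$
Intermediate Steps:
$h = 192$
$F{\left(O \right)} = -9 + O$
$h 80 \cdot 0 + F{\left(14 \right)} = 192 \cdot 80 \cdot 0 + \left(-9 + 14\right) = 192 \cdot 0 + 5 = 0 + 5 = 5$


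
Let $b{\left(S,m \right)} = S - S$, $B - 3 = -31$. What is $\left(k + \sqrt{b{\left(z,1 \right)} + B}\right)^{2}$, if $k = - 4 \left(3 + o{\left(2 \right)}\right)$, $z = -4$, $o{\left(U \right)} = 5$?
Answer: $996 - 128 i \sqrt{7} \approx 996.0 - 338.66 i$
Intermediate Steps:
$B = -28$ ($B = 3 - 31 = -28$)
$b{\left(S,m \right)} = 0$
$k = -32$ ($k = - 4 \left(3 + 5\right) = \left(-4\right) 8 = -32$)
$\left(k + \sqrt{b{\left(z,1 \right)} + B}\right)^{2} = \left(-32 + \sqrt{0 - 28}\right)^{2} = \left(-32 + \sqrt{-28}\right)^{2} = \left(-32 + 2 i \sqrt{7}\right)^{2}$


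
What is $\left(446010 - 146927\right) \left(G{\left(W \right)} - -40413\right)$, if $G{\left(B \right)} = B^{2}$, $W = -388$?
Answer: $57111992431$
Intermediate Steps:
$\left(446010 - 146927\right) \left(G{\left(W \right)} - -40413\right) = \left(446010 - 146927\right) \left(\left(-388\right)^{2} - -40413\right) = \left(446010 - 146927\right) \left(150544 + 40413\right) = 299083 \cdot 190957 = 57111992431$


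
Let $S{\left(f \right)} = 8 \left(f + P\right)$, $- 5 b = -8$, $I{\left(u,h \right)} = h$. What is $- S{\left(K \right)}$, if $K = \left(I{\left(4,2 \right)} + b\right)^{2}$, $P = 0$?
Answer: $- \frac{2592}{25} \approx -103.68$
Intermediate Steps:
$b = \frac{8}{5}$ ($b = \left(- \frac{1}{5}\right) \left(-8\right) = \frac{8}{5} \approx 1.6$)
$K = \frac{324}{25}$ ($K = \left(2 + \frac{8}{5}\right)^{2} = \left(\frac{18}{5}\right)^{2} = \frac{324}{25} \approx 12.96$)
$S{\left(f \right)} = 8 f$ ($S{\left(f \right)} = 8 \left(f + 0\right) = 8 f$)
$- S{\left(K \right)} = - \frac{8 \cdot 324}{25} = \left(-1\right) \frac{2592}{25} = - \frac{2592}{25}$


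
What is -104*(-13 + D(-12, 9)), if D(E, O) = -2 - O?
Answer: 2496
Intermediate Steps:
-104*(-13 + D(-12, 9)) = -104*(-13 + (-2 - 1*9)) = -104*(-13 + (-2 - 9)) = -104*(-13 - 11) = -104*(-24) = 2496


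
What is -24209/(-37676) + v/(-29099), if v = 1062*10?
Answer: 304338571/1096333924 ≈ 0.27760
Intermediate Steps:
v = 10620
-24209/(-37676) + v/(-29099) = -24209/(-37676) + 10620/(-29099) = -24209*(-1/37676) + 10620*(-1/29099) = 24209/37676 - 10620/29099 = 304338571/1096333924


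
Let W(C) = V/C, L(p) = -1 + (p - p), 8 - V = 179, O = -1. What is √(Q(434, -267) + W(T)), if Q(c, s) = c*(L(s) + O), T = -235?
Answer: I*√47895115/235 ≈ 29.449*I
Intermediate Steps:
V = -171 (V = 8 - 1*179 = 8 - 179 = -171)
L(p) = -1 (L(p) = -1 + 0 = -1)
W(C) = -171/C
Q(c, s) = -2*c (Q(c, s) = c*(-1 - 1) = c*(-2) = -2*c)
√(Q(434, -267) + W(T)) = √(-2*434 - 171/(-235)) = √(-868 - 171*(-1/235)) = √(-868 + 171/235) = √(-203809/235) = I*√47895115/235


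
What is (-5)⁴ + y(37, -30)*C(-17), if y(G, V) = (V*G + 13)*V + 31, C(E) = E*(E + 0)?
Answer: 9520574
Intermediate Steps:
C(E) = E² (C(E) = E*E = E²)
y(G, V) = 31 + V*(13 + G*V) (y(G, V) = (G*V + 13)*V + 31 = (13 + G*V)*V + 31 = V*(13 + G*V) + 31 = 31 + V*(13 + G*V))
(-5)⁴ + y(37, -30)*C(-17) = (-5)⁴ + (31 + 13*(-30) + 37*(-30)²)*(-17)² = 625 + (31 - 390 + 37*900)*289 = 625 + (31 - 390 + 33300)*289 = 625 + 32941*289 = 625 + 9519949 = 9520574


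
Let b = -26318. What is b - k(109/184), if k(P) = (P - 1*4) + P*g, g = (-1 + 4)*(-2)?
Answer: -4841231/184 ≈ -26311.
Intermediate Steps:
g = -6 (g = 3*(-2) = -6)
k(P) = -4 - 5*P (k(P) = (P - 1*4) + P*(-6) = (P - 4) - 6*P = (-4 + P) - 6*P = -4 - 5*P)
b - k(109/184) = -26318 - (-4 - 545/184) = -26318 - 1*(-1281/184) = -26318 + 1281/184 = -4841231/184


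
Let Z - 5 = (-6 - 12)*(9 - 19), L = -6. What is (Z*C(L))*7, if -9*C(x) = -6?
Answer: 2590/3 ≈ 863.33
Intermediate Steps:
C(x) = ⅔ (C(x) = -⅑*(-6) = ⅔)
Z = 185 (Z = 5 + (-6 - 12)*(9 - 19) = 5 - 18*(-10) = 5 + 180 = 185)
(Z*C(L))*7 = (185*(⅔))*7 = (370/3)*7 = 2590/3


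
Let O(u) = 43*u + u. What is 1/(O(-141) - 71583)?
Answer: -1/77787 ≈ -1.2856e-5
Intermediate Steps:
O(u) = 44*u
1/(O(-141) - 71583) = 1/(44*(-141) - 71583) = 1/(-6204 - 71583) = 1/(-77787) = -1/77787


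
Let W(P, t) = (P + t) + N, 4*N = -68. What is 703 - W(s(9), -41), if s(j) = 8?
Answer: 753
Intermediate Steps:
N = -17 (N = (1/4)*(-68) = -17)
W(P, t) = -17 + P + t (W(P, t) = (P + t) - 17 = -17 + P + t)
703 - W(s(9), -41) = 703 - (-17 + 8 - 41) = 703 - 1*(-50) = 703 + 50 = 753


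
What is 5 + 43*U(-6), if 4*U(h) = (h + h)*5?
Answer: -640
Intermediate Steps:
U(h) = 5*h/2 (U(h) = ((h + h)*5)/4 = ((2*h)*5)/4 = (10*h)/4 = 5*h/2)
5 + 43*U(-6) = 5 + 43*((5/2)*(-6)) = 5 + 43*(-15) = 5 - 645 = -640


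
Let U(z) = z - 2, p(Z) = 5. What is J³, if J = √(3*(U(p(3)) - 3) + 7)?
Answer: 7*√7 ≈ 18.520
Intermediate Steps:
U(z) = -2 + z
J = √7 (J = √(3*((-2 + 5) - 3) + 7) = √(3*(3 - 3) + 7) = √(3*0 + 7) = √(0 + 7) = √7 ≈ 2.6458)
J³ = (√7)³ = 7*√7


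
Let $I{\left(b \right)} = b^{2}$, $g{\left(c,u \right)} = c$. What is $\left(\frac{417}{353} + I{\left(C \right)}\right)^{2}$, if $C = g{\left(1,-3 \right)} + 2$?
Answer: $\frac{12916836}{124609} \approx 103.66$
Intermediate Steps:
$C = 3$ ($C = 1 + 2 = 3$)
$\left(\frac{417}{353} + I{\left(C \right)}\right)^{2} = \left(\frac{417}{353} + 3^{2}\right)^{2} = \left(417 \cdot \frac{1}{353} + 9\right)^{2} = \left(\frac{417}{353} + 9\right)^{2} = \left(\frac{3594}{353}\right)^{2} = \frac{12916836}{124609}$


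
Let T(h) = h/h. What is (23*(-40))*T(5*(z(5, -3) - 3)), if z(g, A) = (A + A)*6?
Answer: -920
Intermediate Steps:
z(g, A) = 12*A (z(g, A) = (2*A)*6 = 12*A)
T(h) = 1
(23*(-40))*T(5*(z(5, -3) - 3)) = (23*(-40))*1 = -920*1 = -920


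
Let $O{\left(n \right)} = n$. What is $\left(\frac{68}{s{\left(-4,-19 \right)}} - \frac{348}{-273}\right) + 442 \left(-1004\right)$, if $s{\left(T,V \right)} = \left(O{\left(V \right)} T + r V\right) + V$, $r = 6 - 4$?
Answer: $- \frac{767266480}{1729} \approx -4.4376 \cdot 10^{5}$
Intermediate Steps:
$r = 2$
$s{\left(T,V \right)} = 3 V + T V$ ($s{\left(T,V \right)} = \left(V T + 2 V\right) + V = \left(T V + 2 V\right) + V = \left(2 V + T V\right) + V = 3 V + T V$)
$\left(\frac{68}{s{\left(-4,-19 \right)}} - \frac{348}{-273}\right) + 442 \left(-1004\right) = \left(\frac{68}{\left(-19\right) \left(3 - 4\right)} - \frac{348}{-273}\right) + 442 \left(-1004\right) = \left(\frac{68}{\left(-19\right) \left(-1\right)} - - \frac{116}{91}\right) - 443768 = \left(\frac{68}{19} + \frac{116}{91}\right) - 443768 = \frac{8392}{1729} - 443768 = - \frac{767266480}{1729}$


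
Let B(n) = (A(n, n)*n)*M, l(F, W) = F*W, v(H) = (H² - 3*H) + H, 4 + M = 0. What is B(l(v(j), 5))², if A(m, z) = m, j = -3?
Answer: 506250000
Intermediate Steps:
M = -4 (M = -4 + 0 = -4)
v(H) = H² - 2*H
B(n) = -4*n² (B(n) = (n*n)*(-4) = n²*(-4) = -4*n²)
B(l(v(j), 5))² = (-4*225*(-2 - 3)²)² = (-4*(-3*(-5)*5)²)² = (-4*(15*5)²)² = (-4*75²)² = (-4*5625)² = (-22500)² = 506250000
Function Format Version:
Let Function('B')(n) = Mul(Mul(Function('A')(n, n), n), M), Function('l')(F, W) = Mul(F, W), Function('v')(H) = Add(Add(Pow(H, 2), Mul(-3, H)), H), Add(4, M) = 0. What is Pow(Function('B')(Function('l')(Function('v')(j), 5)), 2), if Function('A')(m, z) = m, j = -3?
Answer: 506250000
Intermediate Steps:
M = -4 (M = Add(-4, 0) = -4)
Function('v')(H) = Add(Pow(H, 2), Mul(-2, H))
Function('B')(n) = Mul(-4, Pow(n, 2)) (Function('B')(n) = Mul(Mul(n, n), -4) = Mul(Pow(n, 2), -4) = Mul(-4, Pow(n, 2)))
Pow(Function('B')(Function('l')(Function('v')(j), 5)), 2) = Pow(Mul(-4, Pow(Mul(Mul(-3, Add(-2, -3)), 5), 2)), 2) = Pow(Mul(-4, Pow(Mul(Mul(-3, -5), 5), 2)), 2) = Pow(Mul(-4, Pow(Mul(15, 5), 2)), 2) = Pow(Mul(-4, Pow(75, 2)), 2) = Pow(Mul(-4, 5625), 2) = Pow(-22500, 2) = 506250000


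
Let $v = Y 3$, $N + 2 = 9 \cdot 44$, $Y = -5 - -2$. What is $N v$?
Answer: $-3546$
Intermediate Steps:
$Y = -3$ ($Y = -5 + 2 = -3$)
$N = 394$ ($N = -2 + 9 \cdot 44 = -2 + 396 = 394$)
$v = -9$ ($v = \left(-3\right) 3 = -9$)
$N v = 394 \left(-9\right) = -3546$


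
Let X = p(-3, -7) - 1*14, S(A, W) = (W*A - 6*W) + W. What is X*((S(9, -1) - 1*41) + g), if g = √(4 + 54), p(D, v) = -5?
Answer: 855 - 19*√58 ≈ 710.30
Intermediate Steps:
g = √58 ≈ 7.6158
S(A, W) = -5*W + A*W (S(A, W) = (A*W - 6*W) + W = (-6*W + A*W) + W = -5*W + A*W)
X = -19 (X = -5 - 1*14 = -5 - 14 = -19)
X*((S(9, -1) - 1*41) + g) = -19*((-(-5 + 9) - 1*41) + √58) = -19*((-1*4 - 41) + √58) = -19*((-4 - 41) + √58) = -19*(-45 + √58) = 855 - 19*√58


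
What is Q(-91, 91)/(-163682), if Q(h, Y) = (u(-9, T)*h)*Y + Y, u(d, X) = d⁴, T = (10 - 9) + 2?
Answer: 27165775/81841 ≈ 331.93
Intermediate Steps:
T = 3 (T = 1 + 2 = 3)
Q(h, Y) = Y + 6561*Y*h (Q(h, Y) = ((-9)⁴*h)*Y + Y = (6561*h)*Y + Y = 6561*Y*h + Y = Y + 6561*Y*h)
Q(-91, 91)/(-163682) = (91*(1 + 6561*(-91)))/(-163682) = (91*(1 - 597051))*(-1/163682) = (91*(-597050))*(-1/163682) = -54331550*(-1/163682) = 27165775/81841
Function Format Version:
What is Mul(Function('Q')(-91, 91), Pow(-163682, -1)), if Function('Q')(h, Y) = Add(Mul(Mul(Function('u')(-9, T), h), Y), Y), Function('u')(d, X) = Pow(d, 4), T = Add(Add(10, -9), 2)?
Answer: Rational(27165775, 81841) ≈ 331.93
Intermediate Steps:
T = 3 (T = Add(1, 2) = 3)
Function('Q')(h, Y) = Add(Y, Mul(6561, Y, h)) (Function('Q')(h, Y) = Add(Mul(Mul(Pow(-9, 4), h), Y), Y) = Add(Mul(Mul(6561, h), Y), Y) = Add(Mul(6561, Y, h), Y) = Add(Y, Mul(6561, Y, h)))
Mul(Function('Q')(-91, 91), Pow(-163682, -1)) = Mul(Mul(91, Add(1, Mul(6561, -91))), Pow(-163682, -1)) = Mul(Mul(91, Add(1, -597051)), Rational(-1, 163682)) = Mul(Mul(91, -597050), Rational(-1, 163682)) = Mul(-54331550, Rational(-1, 163682)) = Rational(27165775, 81841)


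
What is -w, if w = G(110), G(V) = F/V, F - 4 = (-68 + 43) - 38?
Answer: 59/110 ≈ 0.53636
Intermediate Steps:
F = -59 (F = 4 + ((-68 + 43) - 38) = 4 + (-25 - 38) = 4 - 63 = -59)
G(V) = -59/V
w = -59/110 ≈ -0.53636
-w = -1*(-59/110) = 59/110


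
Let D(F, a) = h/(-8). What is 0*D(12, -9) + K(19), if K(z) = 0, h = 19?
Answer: 0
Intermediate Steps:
D(F, a) = -19/8 (D(F, a) = 19/(-8) = 19*(-⅛) = -19/8)
0*D(12, -9) + K(19) = 0*(-19/8) + 0 = 0 + 0 = 0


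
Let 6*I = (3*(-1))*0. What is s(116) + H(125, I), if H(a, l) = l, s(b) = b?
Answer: 116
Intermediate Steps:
I = 0 (I = ((3*(-1))*0)/6 = (-3*0)/6 = (⅙)*0 = 0)
s(116) + H(125, I) = 116 + 0 = 116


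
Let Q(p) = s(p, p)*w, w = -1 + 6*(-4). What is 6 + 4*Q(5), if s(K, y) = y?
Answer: -494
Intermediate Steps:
w = -25 (w = -1 - 24 = -25)
Q(p) = -25*p (Q(p) = p*(-25) = -25*p)
6 + 4*Q(5) = 6 + 4*(-25*5) = 6 + 4*(-125) = 6 - 500 = -494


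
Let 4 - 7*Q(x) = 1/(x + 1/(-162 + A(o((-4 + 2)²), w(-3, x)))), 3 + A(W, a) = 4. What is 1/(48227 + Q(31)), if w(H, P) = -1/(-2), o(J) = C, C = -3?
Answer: 34930/1684588909 ≈ 2.0735e-5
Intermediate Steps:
o(J) = -3
w(H, P) = ½ (w(H, P) = -1*(-½) = ½)
A(W, a) = 1 (A(W, a) = -3 + 4 = 1)
Q(x) = 4/7 - 1/(7*(-1/161 + x)) (Q(x) = 4/7 - 1/(7*(x + 1/(-162 + 1))) = 4/7 - 1/(7*(x + 1/(-161))) = 4/7 - 1/(7*(x - 1/161)) = 4/7 - 1/(7*(-1/161 + x)))
1/(48227 + Q(31)) = 1/(48227 + (165 - 644*31)/(7*(1 - 161*31))) = 1/(48227 + (165 - 19964)/(7*(1 - 4991))) = 1/(48227 + (⅐)*(-19799)/(-4990)) = 1/(48227 + (⅐)*(-1/4990)*(-19799)) = 1/(48227 + 19799/34930) = 1/(1684588909/34930) = 34930/1684588909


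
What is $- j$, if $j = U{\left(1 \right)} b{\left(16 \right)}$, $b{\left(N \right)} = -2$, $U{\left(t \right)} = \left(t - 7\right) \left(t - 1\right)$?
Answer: $0$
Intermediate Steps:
$U{\left(t \right)} = \left(-1 + t\right) \left(-7 + t\right)$ ($U{\left(t \right)} = \left(-7 + t\right) \left(-1 + t\right) = \left(-1 + t\right) \left(-7 + t\right)$)
$j = 0$ ($j = \left(7 + 1^{2} - 8\right) \left(-2\right) = \left(7 + 1 - 8\right) \left(-2\right) = 0 \left(-2\right) = 0$)
$- j = \left(-1\right) 0 = 0$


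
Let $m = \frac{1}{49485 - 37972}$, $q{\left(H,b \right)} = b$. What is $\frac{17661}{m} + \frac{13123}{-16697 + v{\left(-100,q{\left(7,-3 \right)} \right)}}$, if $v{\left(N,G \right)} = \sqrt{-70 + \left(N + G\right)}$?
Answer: $\frac{56686671538395595}{278789982} - \frac{13123 i \sqrt{173}}{278789982} \approx 2.0333 \cdot 10^{8} - 0.00061913 i$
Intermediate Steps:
$v{\left(N,G \right)} = \sqrt{-70 + G + N}$ ($v{\left(N,G \right)} = \sqrt{-70 + \left(G + N\right)} = \sqrt{-70 + G + N}$)
$m = \frac{1}{11513} \approx 8.6858 \cdot 10^{-5}$
$\frac{17661}{m} + \frac{13123}{-16697 + v{\left(-100,q{\left(7,-3 \right)} \right)}} = 17661 \frac{1}{\frac{1}{11513}} + \frac{13123}{-16697 + \sqrt{-70 - 3 - 100}} = 17661 \cdot 11513 + \frac{13123}{-16697 + \sqrt{-173}} = 203331093 + \frac{13123}{-16697 + i \sqrt{173}}$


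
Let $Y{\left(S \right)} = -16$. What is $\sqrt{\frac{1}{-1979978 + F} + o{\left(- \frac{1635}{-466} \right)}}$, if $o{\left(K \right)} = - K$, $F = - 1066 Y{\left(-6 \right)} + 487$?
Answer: $\frac{7 i \sqrt{59882264959639890}}{914494710} \approx 1.8731 i$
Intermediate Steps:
$F = 17543$ ($F = \left(-1066\right) \left(-16\right) + 487 = 17056 + 487 = 17543$)
$\sqrt{\frac{1}{-1979978 + F} + o{\left(- \frac{1635}{-466} \right)}} = \sqrt{\frac{1}{-1979978 + 17543} - - \frac{1635}{-466}} = \sqrt{\frac{1}{-1962435} - \left(-1635\right) \left(- \frac{1}{466}\right)} = \sqrt{- \frac{1}{1962435} - \frac{1635}{466}} = \sqrt{- \frac{3208581691}{914494710}} = \frac{7 i \sqrt{59882264959639890}}{914494710}$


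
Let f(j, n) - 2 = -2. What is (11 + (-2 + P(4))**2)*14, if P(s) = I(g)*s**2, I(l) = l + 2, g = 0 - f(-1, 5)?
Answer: 12754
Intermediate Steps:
f(j, n) = 0 (f(j, n) = 2 - 2 = 0)
g = 0 (g = 0 - 1*0 = 0 + 0 = 0)
I(l) = 2 + l
P(s) = 2*s**2 (P(s) = (2 + 0)*s**2 = 2*s**2)
(11 + (-2 + P(4))**2)*14 = (11 + (-2 + 2*4**2)**2)*14 = (11 + (-2 + 2*16)**2)*14 = (11 + (-2 + 32)**2)*14 = (11 + 30**2)*14 = (11 + 900)*14 = 911*14 = 12754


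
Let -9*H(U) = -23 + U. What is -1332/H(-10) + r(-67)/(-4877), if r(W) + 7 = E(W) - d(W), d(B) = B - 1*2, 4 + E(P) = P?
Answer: -19488393/53647 ≈ -363.27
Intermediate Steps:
H(U) = 23/9 - U/9 (H(U) = -(-23 + U)/9 = 23/9 - U/9)
E(P) = -4 + P
d(B) = -2 + B (d(B) = B - 2 = -2 + B)
r(W) = -9 (r(W) = -7 + ((-4 + W) - (-2 + W)) = -7 + ((-4 + W) + (2 - W)) = -7 - 2 = -9)
-1332/H(-10) + r(-67)/(-4877) = -1332/(23/9 - ⅑*(-10)) - 9/(-4877) = -1332/(23/9 + 10/9) - 9*(-1/4877) = -1332/11/3 + 9/4877 = -1332*3/11 + 9/4877 = -3996/11 + 9/4877 = -19488393/53647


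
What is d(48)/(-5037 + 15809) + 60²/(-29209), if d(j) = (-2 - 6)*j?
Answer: -12498864/78659837 ≈ -0.15890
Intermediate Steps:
d(j) = -8*j
d(48)/(-5037 + 15809) + 60²/(-29209) = (-8*48)/(-5037 + 15809) + 60²/(-29209) = -384/10772 + 3600*(-1/29209) = -384*1/10772 - 3600/29209 = -96/2693 - 3600/29209 = -12498864/78659837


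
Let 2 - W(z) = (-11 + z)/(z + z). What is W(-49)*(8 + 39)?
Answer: 3196/49 ≈ 65.224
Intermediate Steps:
W(z) = 2 - (-11 + z)/(2*z) (W(z) = 2 - (-11 + z)/(z + z) = 2 - (-11 + z)/(2*z))
W(-49)*(8 + 39) = ((½)*(11 + 3*(-49))/(-49))*(8 + 39) = ((½)*(-1/49)*(11 - 147))*47 = ((½)*(-1/49)*(-136))*47 = (68/49)*47 = 3196/49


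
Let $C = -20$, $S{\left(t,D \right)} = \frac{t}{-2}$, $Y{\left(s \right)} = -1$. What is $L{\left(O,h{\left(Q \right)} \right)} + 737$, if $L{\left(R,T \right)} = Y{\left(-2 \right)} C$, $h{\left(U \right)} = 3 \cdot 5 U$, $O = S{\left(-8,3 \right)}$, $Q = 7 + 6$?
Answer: $757$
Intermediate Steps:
$Q = 13$
$S{\left(t,D \right)} = - \frac{t}{2}$ ($S{\left(t,D \right)} = t \left(- \frac{1}{2}\right) = - \frac{t}{2}$)
$O = 4$ ($O = \left(- \frac{1}{2}\right) \left(-8\right) = 4$)
$h{\left(U \right)} = 15 U$
$L{\left(R,T \right)} = 20$ ($L{\left(R,T \right)} = \left(-1\right) \left(-20\right) = 20$)
$L{\left(O,h{\left(Q \right)} \right)} + 737 = 20 + 737 = 757$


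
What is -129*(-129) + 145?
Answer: 16786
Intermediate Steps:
-129*(-129) + 145 = 16641 + 145 = 16786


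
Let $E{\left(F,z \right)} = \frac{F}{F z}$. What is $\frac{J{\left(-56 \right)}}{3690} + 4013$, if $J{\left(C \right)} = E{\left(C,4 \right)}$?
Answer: $\frac{59231881}{14760} \approx 4013.0$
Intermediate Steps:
$E{\left(F,z \right)} = \frac{1}{z}$ ($E{\left(F,z \right)} = F \frac{1}{F z} = \frac{1}{z}$)
$J{\left(C \right)} = \frac{1}{4}$
$\frac{J{\left(-56 \right)}}{3690} + 4013 = \frac{1}{4 \cdot 3690} + 4013 = \frac{1}{4} \cdot \frac{1}{3690} + 4013 = \frac{1}{14760} + 4013 = \frac{59231881}{14760}$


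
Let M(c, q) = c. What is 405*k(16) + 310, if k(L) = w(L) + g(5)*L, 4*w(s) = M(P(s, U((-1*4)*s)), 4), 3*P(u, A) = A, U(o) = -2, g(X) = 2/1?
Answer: 26405/2 ≈ 13203.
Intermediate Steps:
g(X) = 2 (g(X) = 2*1 = 2)
P(u, A) = A/3
w(s) = -1/6 (w(s) = ((1/3)*(-2))/4 = (1/4)*(-2/3) = -1/6)
k(L) = -1/6 + 2*L
405*k(16) + 310 = 405*(-1/6 + 2*16) + 310 = 405*(-1/6 + 32) + 310 = 405*(191/6) + 310 = 25785/2 + 310 = 26405/2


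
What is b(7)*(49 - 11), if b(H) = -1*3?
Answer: -114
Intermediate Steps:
b(H) = -3
b(7)*(49 - 11) = -3*(49 - 11) = -3*38 = -114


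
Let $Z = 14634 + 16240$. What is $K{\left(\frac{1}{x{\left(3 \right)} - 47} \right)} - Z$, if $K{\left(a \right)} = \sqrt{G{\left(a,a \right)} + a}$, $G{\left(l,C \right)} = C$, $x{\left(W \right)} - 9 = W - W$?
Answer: $-30874 + \frac{i \sqrt{19}}{19} \approx -30874.0 + 0.22942 i$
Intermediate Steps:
$x{\left(W \right)} = 9$ ($x{\left(W \right)} = 9 + \left(W - W\right) = 9 + 0 = 9$)
$Z = 30874$
$K{\left(a \right)} = \sqrt{2} \sqrt{a}$ ($K{\left(a \right)} = \sqrt{a + a} = \sqrt{2 a} = \sqrt{2} \sqrt{a}$)
$K{\left(\frac{1}{x{\left(3 \right)} - 47} \right)} - Z = \sqrt{2} \sqrt{\frac{1}{9 - 47}} - 30874 = \sqrt{2} \sqrt{\frac{1}{-38}} - 30874 = \sqrt{2} \sqrt{- \frac{1}{38}} - 30874 = \sqrt{2} \frac{i \sqrt{38}}{38} - 30874 = \frac{i \sqrt{19}}{19} - 30874 = -30874 + \frac{i \sqrt{19}}{19}$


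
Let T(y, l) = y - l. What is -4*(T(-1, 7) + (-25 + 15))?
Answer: 72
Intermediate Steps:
-4*(T(-1, 7) + (-25 + 15)) = -4*((-1 - 1*7) + (-25 + 15)) = -4*((-1 - 7) - 10) = -4*(-8 - 10) = -4*(-18) = 72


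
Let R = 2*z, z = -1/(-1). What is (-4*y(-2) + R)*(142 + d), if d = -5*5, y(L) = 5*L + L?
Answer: 5850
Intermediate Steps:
z = 1 (z = -1*(-1) = 1)
y(L) = 6*L
R = 2 (R = 2*1 = 2)
d = -25
(-4*y(-2) + R)*(142 + d) = (-24*(-2) + 2)*(142 - 25) = (-4*(-12) + 2)*117 = (48 + 2)*117 = 50*117 = 5850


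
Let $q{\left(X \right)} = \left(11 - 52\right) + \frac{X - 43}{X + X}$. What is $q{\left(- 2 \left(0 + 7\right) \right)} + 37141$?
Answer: $\frac{1038857}{28} \approx 37102.0$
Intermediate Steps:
$q{\left(X \right)} = -41 + \frac{-43 + X}{2 X}$
$q{\left(- 2 \left(0 + 7\right) \right)} + 37141 = \frac{-43 - 81 \left(- 2 \left(0 + 7\right)\right)}{2 \left(- 2 \left(0 + 7\right)\right)} + 37141 = \frac{-43 - 81 \left(\left(-2\right) 7\right)}{2 \left(\left(-2\right) 7\right)} + 37141 = \frac{-43 - -1134}{2 \left(-14\right)} + 37141 = \frac{1}{2} \left(- \frac{1}{14}\right) \left(-43 + 1134\right) + 37141 = \frac{1}{2} \left(- \frac{1}{14}\right) 1091 + 37141 = - \frac{1091}{28} + 37141 = \frac{1038857}{28}$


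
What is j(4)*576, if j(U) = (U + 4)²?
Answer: 36864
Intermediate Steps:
j(U) = (4 + U)²
j(4)*576 = (4 + 4)²*576 = 8²*576 = 64*576 = 36864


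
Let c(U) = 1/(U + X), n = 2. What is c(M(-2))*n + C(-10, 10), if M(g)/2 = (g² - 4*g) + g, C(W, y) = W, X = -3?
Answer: -168/17 ≈ -9.8824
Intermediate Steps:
M(g) = -6*g + 2*g² (M(g) = 2*((g² - 4*g) + g) = 2*(g² - 3*g) = -6*g + 2*g²)
c(U) = 1/(-3 + U) (c(U) = 1/(U - 3) = 1/(-3 + U))
c(M(-2))*n + C(-10, 10) = 2/(-3 + 2*(-2)*(-3 - 2)) - 10 = 2/(-3 + 2*(-2)*(-5)) - 10 = 2/(-3 + 20) - 10 = 2/17 - 10 = -168/17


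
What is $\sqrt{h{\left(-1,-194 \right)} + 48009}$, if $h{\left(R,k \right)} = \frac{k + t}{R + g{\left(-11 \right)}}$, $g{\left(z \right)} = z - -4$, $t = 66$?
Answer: $5 \sqrt{1921} \approx 219.15$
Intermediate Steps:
$g{\left(z \right)} = 4 + z$ ($g{\left(z \right)} = z + 4 = 4 + z$)
$h{\left(R,k \right)} = \frac{66 + k}{-7 + R}$ ($h{\left(R,k \right)} = \frac{k + 66}{R + \left(4 - 11\right)} = \frac{66 + k}{R - 7} = \frac{66 + k}{-7 + R}$)
$\sqrt{h{\left(-1,-194 \right)} + 48009} = \sqrt{\frac{66 - 194}{-7 - 1} + 48009} = \sqrt{\frac{1}{-8} \left(-128\right) + 48009} = \sqrt{\left(- \frac{1}{8}\right) \left(-128\right) + 48009} = \sqrt{16 + 48009} = \sqrt{48025} = 5 \sqrt{1921}$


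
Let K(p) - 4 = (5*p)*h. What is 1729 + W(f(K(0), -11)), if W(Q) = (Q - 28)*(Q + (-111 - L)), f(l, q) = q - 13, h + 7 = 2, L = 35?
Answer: 10569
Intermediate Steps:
h = -5 (h = -7 + 2 = -5)
K(p) = 4 - 25*p (K(p) = 4 + (5*p)*(-5) = 4 - 25*p)
f(l, q) = -13 + q
W(Q) = (-146 + Q)*(-28 + Q) (W(Q) = (Q - 28)*(Q + (-111 - 1*35)) = (-28 + Q)*(Q + (-111 - 35)) = (-28 + Q)*(Q - 146) = (-28 + Q)*(-146 + Q) = (-146 + Q)*(-28 + Q))
1729 + W(f(K(0), -11)) = 1729 + (4088 + (-13 - 11)² - 174*(-13 - 11)) = 1729 + (4088 + (-24)² - 174*(-24)) = 1729 + (4088 + 576 + 4176) = 1729 + 8840 = 10569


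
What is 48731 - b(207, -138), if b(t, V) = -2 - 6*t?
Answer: 49975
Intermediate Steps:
48731 - b(207, -138) = 48731 - (-2 - 6*207) = 48731 - (-2 - 1242) = 48731 - 1*(-1244) = 48731 + 1244 = 49975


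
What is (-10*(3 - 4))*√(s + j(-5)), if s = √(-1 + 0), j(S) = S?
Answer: 10*√(-5 + I) ≈ 2.2251 + 22.471*I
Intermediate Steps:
s = I (s = √(-1) = I ≈ 1.0*I)
(-10*(3 - 4))*√(s + j(-5)) = (-10*(3 - 4))*√(I - 5) = (-10*(-1))*√(-5 + I) = 10*√(-5 + I)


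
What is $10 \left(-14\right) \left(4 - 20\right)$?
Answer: $2240$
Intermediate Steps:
$10 \left(-14\right) \left(4 - 20\right) = \left(-140\right) \left(-16\right) = 2240$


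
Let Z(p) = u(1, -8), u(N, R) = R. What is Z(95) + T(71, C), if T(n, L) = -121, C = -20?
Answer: -129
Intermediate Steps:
Z(p) = -8
Z(95) + T(71, C) = -8 - 121 = -129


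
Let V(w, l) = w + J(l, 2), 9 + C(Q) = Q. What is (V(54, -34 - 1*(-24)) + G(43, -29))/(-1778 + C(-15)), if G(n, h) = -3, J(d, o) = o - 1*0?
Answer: -1/34 ≈ -0.029412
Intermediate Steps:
C(Q) = -9 + Q
J(d, o) = o (J(d, o) = o + 0 = o)
V(w, l) = 2 + w (V(w, l) = w + 2 = 2 + w)
(V(54, -34 - 1*(-24)) + G(43, -29))/(-1778 + C(-15)) = ((2 + 54) - 3)/(-1778 + (-9 - 15)) = (56 - 3)/(-1778 - 24) = 53/(-1802) = 53*(-1/1802) = -1/34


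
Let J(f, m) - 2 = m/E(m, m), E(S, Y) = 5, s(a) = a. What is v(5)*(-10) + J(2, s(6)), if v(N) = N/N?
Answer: -34/5 ≈ -6.8000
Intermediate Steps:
J(f, m) = 2 + m/5
v(N) = 1
v(5)*(-10) + J(2, s(6)) = 1*(-10) + (2 + (1/5)*6) = -10 + (2 + 6/5) = -10 + 16/5 = -34/5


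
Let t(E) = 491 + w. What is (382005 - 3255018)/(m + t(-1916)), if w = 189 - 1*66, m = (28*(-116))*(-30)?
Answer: -261183/8914 ≈ -29.300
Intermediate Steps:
m = 97440 (m = -3248*(-30) = 97440)
w = 123 (w = 189 - 66 = 123)
t(E) = 614 (t(E) = 491 + 123 = 614)
(382005 - 3255018)/(m + t(-1916)) = (382005 - 3255018)/(97440 + 614) = -2873013/98054 = -2873013*1/98054 = -261183/8914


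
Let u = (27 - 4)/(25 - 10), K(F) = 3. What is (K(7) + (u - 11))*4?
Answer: -388/15 ≈ -25.867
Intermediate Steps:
u = 23/15 ≈ 1.5333
(K(7) + (u - 11))*4 = (3 + (23/15 - 11))*4 = (3 - 142/15)*4 = -97/15*4 = -388/15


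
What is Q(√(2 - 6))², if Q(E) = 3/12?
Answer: 1/16 ≈ 0.062500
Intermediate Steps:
Q(E) = ¼ (Q(E) = 3*(1/12) = ¼)
Q(√(2 - 6))² = (¼)² = 1/16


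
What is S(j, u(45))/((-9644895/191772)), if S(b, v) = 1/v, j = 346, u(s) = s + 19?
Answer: -5327/17146480 ≈ -0.00031068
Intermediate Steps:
u(s) = 19 + s
S(j, u(45))/((-9644895/191772)) = 1/((19 + 45)*((-9644895/191772))) = 1/(64*((-9644895*1/191772))) = 1/(64*(-1071655/21308)) = (1/64)*(-21308/1071655) = -5327/17146480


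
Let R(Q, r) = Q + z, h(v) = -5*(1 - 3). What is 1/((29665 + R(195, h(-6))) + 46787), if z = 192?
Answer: 1/76839 ≈ 1.3014e-5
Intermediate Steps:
h(v) = 10 (h(v) = -5*(-2) = 10)
R(Q, r) = 192 + Q (R(Q, r) = Q + 192 = 192 + Q)
1/((29665 + R(195, h(-6))) + 46787) = 1/((29665 + (192 + 195)) + 46787) = 1/((29665 + 387) + 46787) = 1/(30052 + 46787) = 1/76839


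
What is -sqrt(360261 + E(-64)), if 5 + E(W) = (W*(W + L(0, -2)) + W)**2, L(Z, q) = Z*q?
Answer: -8*sqrt(259645) ≈ -4076.4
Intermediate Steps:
E(W) = -5 + (W + W**2)**2 (E(W) = -5 + (W*(W + 0*(-2)) + W)**2 = -5 + (W*(W + 0) + W)**2 = -5 + (W*W + W)**2 = -5 + (W**2 + W)**2 = -5 + (W + W**2)**2)
-sqrt(360261 + E(-64)) = -sqrt(360261 + (-5 + (-64)**2*(1 - 64)**2)) = -sqrt(360261 + (-5 + 4096*(-63)**2)) = -sqrt(360261 + (-5 + 4096*3969)) = -sqrt(360261 + (-5 + 16257024)) = -sqrt(360261 + 16257019) = -sqrt(16617280) = -8*sqrt(259645)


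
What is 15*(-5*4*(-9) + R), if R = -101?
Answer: 1185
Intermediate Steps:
15*(-5*4*(-9) + R) = 15*(-5*4*(-9) - 101) = 15*(-20*(-9) - 101) = 15*(180 - 101) = 15*79 = 1185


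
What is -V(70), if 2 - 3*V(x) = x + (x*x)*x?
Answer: 114356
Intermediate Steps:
V(x) = 2/3 - x/3 - x**3/3 (V(x) = 2/3 - (x + (x*x)*x)/3 = 2/3 - (x + x**2*x)/3 = 2/3 - (x + x**3)/3 = 2/3 + (-x/3 - x**3/3) = 2/3 - x/3 - x**3/3)
-V(70) = -(2/3 - 1/3*70 - 1/3*70**3) = -(2/3 - 70/3 - 1/3*343000) = -(2/3 - 70/3 - 343000/3) = -1*(-114356) = 114356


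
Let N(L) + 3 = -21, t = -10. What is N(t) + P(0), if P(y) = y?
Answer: -24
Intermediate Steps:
N(L) = -24 (N(L) = -3 - 21 = -24)
N(t) + P(0) = -24 + 0 = -24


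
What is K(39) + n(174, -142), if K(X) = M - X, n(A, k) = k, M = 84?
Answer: -97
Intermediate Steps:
K(X) = 84 - X
K(39) + n(174, -142) = (84 - 1*39) - 142 = (84 - 39) - 142 = 45 - 142 = -97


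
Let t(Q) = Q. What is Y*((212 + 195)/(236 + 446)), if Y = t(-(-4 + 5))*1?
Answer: -37/62 ≈ -0.59677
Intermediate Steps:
Y = -1 (Y = -(-4 + 5)*1 = -1*1*1 = -1*1 = -1)
Y*((212 + 195)/(236 + 446)) = -(212 + 195)/(236 + 446) = -407/682 = -1*37/62 = -37/62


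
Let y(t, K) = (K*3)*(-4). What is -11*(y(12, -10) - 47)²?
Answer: -58619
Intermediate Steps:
y(t, K) = -12*K (y(t, K) = (3*K)*(-4) = -12*K)
-11*(y(12, -10) - 47)² = -11*(-12*(-10) - 47)² = -11*(120 - 47)² = -11*73² = -11*5329 = -58619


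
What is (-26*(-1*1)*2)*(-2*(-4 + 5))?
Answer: -104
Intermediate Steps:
(-26*(-1*1)*2)*(-2*(-4 + 5)) = (-(-26)*2)*(-2*1) = -26*(-2)*(-2) = 52*(-2) = -104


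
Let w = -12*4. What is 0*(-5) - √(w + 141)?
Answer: -√93 ≈ -9.6436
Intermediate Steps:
w = -48
0*(-5) - √(w + 141) = 0*(-5) - √(-48 + 141) = 0 - √93 = -√93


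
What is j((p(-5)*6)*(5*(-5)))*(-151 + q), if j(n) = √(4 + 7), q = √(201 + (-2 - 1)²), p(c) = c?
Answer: √11*(-151 + √210) ≈ -452.75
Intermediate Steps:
q = √210 (q = √(201 + (-3)²) = √(201 + 9) = √210 ≈ 14.491)
j(n) = √11
j((p(-5)*6)*(5*(-5)))*(-151 + q) = √11*(-151 + √210)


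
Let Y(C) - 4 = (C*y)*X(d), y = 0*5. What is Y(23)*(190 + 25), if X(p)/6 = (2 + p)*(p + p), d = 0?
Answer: 860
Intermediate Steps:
X(p) = 12*p*(2 + p) (X(p) = 6*((2 + p)*(p + p)) = 6*((2 + p)*(2*p)) = 6*(2*p*(2 + p)) = 12*p*(2 + p))
y = 0
Y(C) = 4 (Y(C) = 4 + (C*0)*(12*0*(2 + 0)) = 4 + 0*(12*0*2) = 4 + 0*0 = 4 + 0 = 4)
Y(23)*(190 + 25) = 4*(190 + 25) = 4*215 = 860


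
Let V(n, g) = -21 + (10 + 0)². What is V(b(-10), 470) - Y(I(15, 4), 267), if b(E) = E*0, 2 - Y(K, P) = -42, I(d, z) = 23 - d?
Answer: 35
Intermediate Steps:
Y(K, P) = 44 (Y(K, P) = 2 - 1*(-42) = 2 + 42 = 44)
b(E) = 0
V(n, g) = 79 (V(n, g) = -21 + 10² = -21 + 100 = 79)
V(b(-10), 470) - Y(I(15, 4), 267) = 79 - 1*44 = 79 - 44 = 35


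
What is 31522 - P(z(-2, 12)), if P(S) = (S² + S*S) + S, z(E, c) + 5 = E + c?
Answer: 31467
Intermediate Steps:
z(E, c) = -5 + E + c (z(E, c) = -5 + (E + c) = -5 + E + c)
P(S) = S + 2*S² (P(S) = (S² + S²) + S = 2*S² + S = S + 2*S²)
31522 - P(z(-2, 12)) = 31522 - (-5 - 2 + 12)*(1 + 2*(-5 - 2 + 12)) = 31522 - 5*(1 + 2*5) = 31522 - 5*(1 + 10) = 31522 - 5*11 = 31522 - 1*55 = 31522 - 55 = 31467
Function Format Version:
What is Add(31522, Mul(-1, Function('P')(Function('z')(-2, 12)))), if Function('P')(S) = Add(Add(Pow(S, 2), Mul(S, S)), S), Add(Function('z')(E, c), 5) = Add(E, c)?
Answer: 31467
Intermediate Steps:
Function('z')(E, c) = Add(-5, E, c) (Function('z')(E, c) = Add(-5, Add(E, c)) = Add(-5, E, c))
Function('P')(S) = Add(S, Mul(2, Pow(S, 2))) (Function('P')(S) = Add(Add(Pow(S, 2), Pow(S, 2)), S) = Add(Mul(2, Pow(S, 2)), S) = Add(S, Mul(2, Pow(S, 2))))
Add(31522, Mul(-1, Function('P')(Function('z')(-2, 12)))) = Add(31522, Mul(-1, Mul(Add(-5, -2, 12), Add(1, Mul(2, Add(-5, -2, 12)))))) = Add(31522, Mul(-1, Mul(5, Add(1, Mul(2, 5))))) = Add(31522, Mul(-1, Mul(5, Add(1, 10)))) = Add(31522, Mul(-1, Mul(5, 11))) = Add(31522, Mul(-1, 55)) = Add(31522, -55) = 31467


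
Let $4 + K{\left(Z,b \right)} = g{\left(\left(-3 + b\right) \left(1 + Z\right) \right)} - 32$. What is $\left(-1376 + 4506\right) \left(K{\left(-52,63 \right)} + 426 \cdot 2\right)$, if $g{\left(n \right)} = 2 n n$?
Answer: $58618690080$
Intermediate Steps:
$g{\left(n \right)} = 2 n^{2}$
$K{\left(Z,b \right)} = -36 + 2 \left(1 + Z\right)^{2} \left(-3 + b\right)^{2}$ ($K{\left(Z,b \right)} = -4 + \left(2 \left(\left(-3 + b\right) \left(1 + Z\right)\right)^{2} - 32\right) = -4 + \left(2 \left(\left(1 + Z\right) \left(-3 + b\right)\right)^{2} - 32\right) = -4 + \left(2 \left(1 + Z\right)^{2} \left(-3 + b\right)^{2} - 32\right) = -4 + \left(-32 + 2 \left(1 + Z\right)^{2} \left(-3 + b\right)^{2}\right) = -36 + 2 \left(1 + Z\right)^{2} \left(-3 + b\right)^{2}$)
$\left(-1376 + 4506\right) \left(K{\left(-52,63 \right)} + 426 \cdot 2\right) = \left(-1376 + 4506\right) \left(\left(-36 + 2 \left(-3 + 63 - -156 - 3276\right)^{2}\right) + 426 \cdot 2\right) = 3130 \left(\left(-36 + 2 \left(-3 + 63 + 156 - 3276\right)^{2}\right) + 852\right) = 3130 \left(\left(-36 + 2 \left(-3060\right)^{2}\right) + 852\right) = 3130 \left(\left(-36 + 2 \cdot 9363600\right) + 852\right) = 3130 \left(\left(-36 + 18727200\right) + 852\right) = 3130 \left(18727164 + 852\right) = 3130 \cdot 18728016 = 58618690080$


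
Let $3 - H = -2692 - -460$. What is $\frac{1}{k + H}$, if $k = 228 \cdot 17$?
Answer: $\frac{1}{6111} \approx 0.00016364$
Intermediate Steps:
$H = 2235$ ($H = 3 - \left(-2692 - -460\right) = 3 - \left(-2692 + 460\right) = 3 - -2232 = 3 + 2232 = 2235$)
$k = 3876$
$\frac{1}{k + H} = \frac{1}{3876 + 2235} = \frac{1}{6111}$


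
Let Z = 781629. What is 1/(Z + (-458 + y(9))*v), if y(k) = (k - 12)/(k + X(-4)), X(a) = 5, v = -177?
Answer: 14/12078261 ≈ 1.1591e-6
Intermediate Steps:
y(k) = (-12 + k)/(5 + k) (y(k) = (k - 12)/(k + 5) = (-12 + k)/(5 + k))
1/(Z + (-458 + y(9))*v) = 1/(781629 + (-458 + (-12 + 9)/(5 + 9))*(-177)) = 1/(781629 + (-458 - 3/14)*(-177)) = 1/(781629 - 6415/14*(-177)) = 1/(781629 + 1135455/14) = 1/(12078261/14) = 14/12078261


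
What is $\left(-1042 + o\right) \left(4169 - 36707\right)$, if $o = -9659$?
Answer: $348189138$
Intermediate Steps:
$\left(-1042 + o\right) \left(4169 - 36707\right) = \left(-1042 - 9659\right) \left(4169 - 36707\right) = \left(-10701\right) \left(-32538\right) = 348189138$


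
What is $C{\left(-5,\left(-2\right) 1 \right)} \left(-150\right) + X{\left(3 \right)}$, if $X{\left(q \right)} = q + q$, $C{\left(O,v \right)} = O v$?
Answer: $-1494$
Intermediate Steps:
$X{\left(q \right)} = 2 q$
$C{\left(-5,\left(-2\right) 1 \right)} \left(-150\right) + X{\left(3 \right)} = - 5 \left(\left(-2\right) 1\right) \left(-150\right) + 2 \cdot 3 = \left(-5\right) \left(-2\right) \left(-150\right) + 6 = 10 \left(-150\right) + 6 = -1500 + 6 = -1494$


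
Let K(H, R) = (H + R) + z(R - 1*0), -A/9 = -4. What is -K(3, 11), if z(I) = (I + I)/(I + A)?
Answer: -680/47 ≈ -14.468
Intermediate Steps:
A = 36 (A = -9*(-4) = 36)
z(I) = 2*I/(36 + I) (z(I) = (I + I)/(I + 36) = (2*I)/(36 + I) = 2*I/(36 + I))
K(H, R) = H + R + 2*R/(36 + R) (K(H, R) = (H + R) + 2*(R - 1*0)/(36 + (R - 1*0)) = (H + R) + 2*(R + 0)/(36 + (R + 0)) = (H + R) + 2*R/(36 + R) = H + R + 2*R/(36 + R))
-K(3, 11) = -(2*11 + (36 + 11)*(3 + 11))/(36 + 11) = -(22 + 47*14)/47 = -(22 + 658)/47 = -680/47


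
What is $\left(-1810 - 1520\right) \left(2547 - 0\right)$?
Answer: $-8481510$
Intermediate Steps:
$\left(-1810 - 1520\right) \left(2547 - 0\right) = - 3330 \left(2547 + 0\right) = \left(-3330\right) 2547 = -8481510$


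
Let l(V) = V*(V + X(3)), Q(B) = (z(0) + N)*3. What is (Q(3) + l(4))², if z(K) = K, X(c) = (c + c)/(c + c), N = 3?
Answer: 841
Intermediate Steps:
X(c) = 1 (X(c) = (2*c)/((2*c)) = (2*c)*(1/(2*c)) = 1)
Q(B) = 9 (Q(B) = (0 + 3)*3 = 3*3 = 9)
l(V) = V*(1 + V) (l(V) = V*(V + 1) = V*(1 + V))
(Q(3) + l(4))² = (9 + 4*(1 + 4))² = (9 + 4*5)² = (9 + 20)² = 29² = 841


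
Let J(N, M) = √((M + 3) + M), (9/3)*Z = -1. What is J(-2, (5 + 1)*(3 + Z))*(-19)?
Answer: -19*√35 ≈ -112.41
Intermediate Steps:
Z = -⅓ (Z = (⅓)*(-1) = -⅓ ≈ -0.33333)
J(N, M) = √(3 + 2*M) (J(N, M) = √((3 + M) + M) = √(3 + 2*M))
J(-2, (5 + 1)*(3 + Z))*(-19) = √(3 + 2*((5 + 1)*(3 - ⅓)))*(-19) = √(3 + 2*(6*(8/3)))*(-19) = √(3 + 2*16)*(-19) = √(3 + 32)*(-19) = √35*(-19) = -19*√35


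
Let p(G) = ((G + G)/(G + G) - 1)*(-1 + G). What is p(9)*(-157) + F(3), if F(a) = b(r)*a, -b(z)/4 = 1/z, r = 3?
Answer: -4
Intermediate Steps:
b(z) = -4/z
F(a) = -4*a/3 (F(a) = (-4/3)*a = (-4*1/3)*a = -4*a/3)
p(G) = 0 (p(G) = ((2*G)/((2*G)) - 1)*(-1 + G) = ((2*G)*(1/(2*G)) - 1)*(-1 + G) = (1 - 1)*(-1 + G) = 0*(-1 + G) = 0)
p(9)*(-157) + F(3) = 0*(-157) - 4/3*3 = 0 - 4 = -4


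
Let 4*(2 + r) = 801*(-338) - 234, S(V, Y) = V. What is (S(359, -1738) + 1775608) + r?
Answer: 1708222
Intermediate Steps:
r = -67745 (r = -2 + (801*(-338) - 234)/4 = -2 + (-270738 - 234)/4 = -2 + (1/4)*(-270972) = -2 - 67743 = -67745)
(S(359, -1738) + 1775608) + r = (359 + 1775608) - 67745 = 1775967 - 67745 = 1708222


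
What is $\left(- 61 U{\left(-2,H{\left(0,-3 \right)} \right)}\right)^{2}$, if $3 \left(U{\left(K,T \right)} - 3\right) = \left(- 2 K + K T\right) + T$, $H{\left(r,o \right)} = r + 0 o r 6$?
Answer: $\frac{628849}{9} \approx 69872.0$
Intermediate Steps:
$H{\left(r,o \right)} = r$ ($H{\left(r,o \right)} = r + 0 \cdot 6 o r = r + 0 = r$)
$U{\left(K,T \right)} = 3 - \frac{2 K}{3} + \frac{T}{3} + \frac{K T}{3}$ ($U{\left(K,T \right)} = 3 + \frac{\left(- 2 K + K T\right) + T}{3} = 3 + \frac{T - 2 K + K T}{3} = 3 + \left(- \frac{2 K}{3} + \frac{T}{3} + \frac{K T}{3}\right) = 3 - \frac{2 K}{3} + \frac{T}{3} + \frac{K T}{3}$)
$\left(- 61 U{\left(-2,H{\left(0,-3 \right)} \right)}\right)^{2} = \left(- 61 \left(3 - - \frac{4}{3} + \frac{1}{3} \cdot 0 + \frac{1}{3} \left(-2\right) 0\right)\right)^{2} = \left(- 61 \left(3 + \frac{4}{3} + 0 + 0\right)\right)^{2} = \left(\left(-61\right) \frac{13}{3}\right)^{2} = \left(- \frac{793}{3}\right)^{2} = \frac{628849}{9}$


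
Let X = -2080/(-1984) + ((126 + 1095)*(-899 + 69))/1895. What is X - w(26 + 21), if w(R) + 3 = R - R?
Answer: -12471403/23498 ≈ -530.74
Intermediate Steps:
X = -12541897/23498 (X = -2080*(-1/1984) + (1221*(-830))*(1/1895) = 65/62 - 1013430*1/1895 = 65/62 - 202686/379 = -12541897/23498 ≈ -533.74)
w(R) = -3 (w(R) = -3 + (R - R) = -3 + 0 = -3)
X - w(26 + 21) = -12541897/23498 - 1*(-3) = -12541897/23498 + 3 = -12471403/23498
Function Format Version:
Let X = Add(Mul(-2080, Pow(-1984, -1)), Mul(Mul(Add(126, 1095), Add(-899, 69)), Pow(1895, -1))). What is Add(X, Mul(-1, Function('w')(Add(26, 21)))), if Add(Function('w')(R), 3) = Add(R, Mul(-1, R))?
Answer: Rational(-12471403, 23498) ≈ -530.74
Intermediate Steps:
X = Rational(-12541897, 23498) (X = Add(Mul(-2080, Rational(-1, 1984)), Mul(Mul(1221, -830), Rational(1, 1895))) = Add(Rational(65, 62), Mul(-1013430, Rational(1, 1895))) = Add(Rational(65, 62), Rational(-202686, 379)) = Rational(-12541897, 23498) ≈ -533.74)
Function('w')(R) = -3 (Function('w')(R) = Add(-3, Add(R, Mul(-1, R))) = Add(-3, 0) = -3)
Add(X, Mul(-1, Function('w')(Add(26, 21)))) = Add(Rational(-12541897, 23498), Mul(-1, -3)) = Add(Rational(-12541897, 23498), 3) = Rational(-12471403, 23498)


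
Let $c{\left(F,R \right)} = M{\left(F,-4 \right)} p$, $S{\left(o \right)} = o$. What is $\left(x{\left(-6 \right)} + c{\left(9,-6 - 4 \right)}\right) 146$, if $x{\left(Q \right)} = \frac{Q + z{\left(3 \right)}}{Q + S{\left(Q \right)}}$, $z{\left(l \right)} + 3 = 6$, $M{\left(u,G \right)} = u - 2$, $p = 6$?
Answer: $\frac{12337}{2} \approx 6168.5$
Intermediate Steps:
$M{\left(u,G \right)} = -2 + u$
$c{\left(F,R \right)} = -12 + 6 F$ ($c{\left(F,R \right)} = \left(-2 + F\right) 6 = -12 + 6 F$)
$z{\left(l \right)} = 3$ ($z{\left(l \right)} = -3 + 6 = 3$)
$x{\left(Q \right)} = \frac{3 + Q}{2 Q}$ ($x{\left(Q \right)} = \frac{Q + 3}{Q + Q} = \frac{3 + Q}{2 Q}$)
$\left(x{\left(-6 \right)} + c{\left(9,-6 - 4 \right)}\right) 146 = \left(\frac{3 - 6}{2 \left(-6\right)} + \left(-12 + 6 \cdot 9\right)\right) 146 = \left(\frac{1}{2} \left(- \frac{1}{6}\right) \left(-3\right) + \left(-12 + 54\right)\right) 146 = \left(\frac{1}{4} + 42\right) 146 = \frac{169}{4} \cdot 146 = \frac{12337}{2}$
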